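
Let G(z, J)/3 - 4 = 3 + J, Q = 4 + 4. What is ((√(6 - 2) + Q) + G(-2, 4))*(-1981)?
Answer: -85183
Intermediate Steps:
Q = 8
G(z, J) = 21 + 3*J (G(z, J) = 12 + 3*(3 + J) = 12 + (9 + 3*J) = 21 + 3*J)
((√(6 - 2) + Q) + G(-2, 4))*(-1981) = ((√(6 - 2) + 8) + (21 + 3*4))*(-1981) = ((√4 + 8) + (21 + 12))*(-1981) = ((2 + 8) + 33)*(-1981) = (10 + 33)*(-1981) = 43*(-1981) = -85183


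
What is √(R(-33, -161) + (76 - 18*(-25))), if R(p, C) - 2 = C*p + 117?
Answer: 3*√662 ≈ 77.188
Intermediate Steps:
R(p, C) = 119 + C*p (R(p, C) = 2 + (C*p + 117) = 2 + (117 + C*p) = 119 + C*p)
√(R(-33, -161) + (76 - 18*(-25))) = √((119 - 161*(-33)) + (76 - 18*(-25))) = √((119 + 5313) + (76 + 450)) = √(5432 + 526) = √5958 = 3*√662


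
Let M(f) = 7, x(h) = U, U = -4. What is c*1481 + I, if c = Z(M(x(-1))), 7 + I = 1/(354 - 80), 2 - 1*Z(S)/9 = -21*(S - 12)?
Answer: -376172955/274 ≈ -1.3729e+6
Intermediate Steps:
x(h) = -4
Z(S) = -2250 + 189*S (Z(S) = 18 - (-189)*(S - 12) = 18 - (-189)*(-12 + S) = 18 - 9*(252 - 21*S) = 18 + (-2268 + 189*S) = -2250 + 189*S)
I = -1917/274 (I = -7 + 1/(354 - 80) = -7 + 1/274 = -1917/274 ≈ -6.9964)
c = -927 (c = -2250 + 189*7 = -2250 + 1323 = -927)
c*1481 + I = -927*1481 - 1917/274 = -1372887 - 1917/274 = -376172955/274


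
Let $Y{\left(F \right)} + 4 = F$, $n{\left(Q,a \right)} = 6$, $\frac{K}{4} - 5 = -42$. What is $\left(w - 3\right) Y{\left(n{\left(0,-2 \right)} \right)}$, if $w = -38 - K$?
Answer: $214$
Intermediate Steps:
$K = -148$ ($K = 20 + 4 \left(-42\right) = 20 - 168 = -148$)
$Y{\left(F \right)} = -4 + F$
$w = 110$ ($w = -38 - -148 = -38 + 148 = 110$)
$\left(w - 3\right) Y{\left(n{\left(0,-2 \right)} \right)} = \left(110 - 3\right) \left(-4 + 6\right) = 107 \cdot 2 = 214$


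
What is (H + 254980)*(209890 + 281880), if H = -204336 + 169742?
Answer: 108379223220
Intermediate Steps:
H = -34594
(H + 254980)*(209890 + 281880) = (-34594 + 254980)*(209890 + 281880) = 220386*491770 = 108379223220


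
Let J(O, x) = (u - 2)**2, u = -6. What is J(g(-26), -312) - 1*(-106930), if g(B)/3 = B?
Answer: 106994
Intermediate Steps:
g(B) = 3*B
J(O, x) = 64 (J(O, x) = (-6 - 2)**2 = (-8)**2 = 64)
J(g(-26), -312) - 1*(-106930) = 64 - 1*(-106930) = 64 + 106930 = 106994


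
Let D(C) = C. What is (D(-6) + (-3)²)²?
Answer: 9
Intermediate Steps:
(D(-6) + (-3)²)² = (-6 + (-3)²)² = (-6 + 9)² = 3² = 9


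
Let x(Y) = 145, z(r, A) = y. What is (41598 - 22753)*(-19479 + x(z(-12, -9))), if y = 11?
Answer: -364349230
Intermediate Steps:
z(r, A) = 11
(41598 - 22753)*(-19479 + x(z(-12, -9))) = (41598 - 22753)*(-19479 + 145) = 18845*(-19334) = -364349230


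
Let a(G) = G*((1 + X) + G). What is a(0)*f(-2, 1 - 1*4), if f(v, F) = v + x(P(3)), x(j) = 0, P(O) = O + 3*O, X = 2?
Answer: 0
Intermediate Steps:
P(O) = 4*O
f(v, F) = v (f(v, F) = v + 0 = v)
a(G) = G*(3 + G) (a(G) = G*((1 + 2) + G) = G*(3 + G))
a(0)*f(-2, 1 - 1*4) = (0*(3 + 0))*(-2) = (0*3)*(-2) = 0*(-2) = 0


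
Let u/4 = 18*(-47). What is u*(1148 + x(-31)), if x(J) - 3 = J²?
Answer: -7147008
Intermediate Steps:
x(J) = 3 + J²
u = -3384 (u = 4*(18*(-47)) = 4*(-846) = -3384)
u*(1148 + x(-31)) = -3384*(1148 + (3 + (-31)²)) = -3384*(1148 + (3 + 961)) = -3384*(1148 + 964) = -3384*2112 = -7147008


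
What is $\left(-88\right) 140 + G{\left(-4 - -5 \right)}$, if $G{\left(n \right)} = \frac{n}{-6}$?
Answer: $- \frac{73921}{6} \approx -12320.0$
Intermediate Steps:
$G{\left(n \right)} = - \frac{n}{6}$ ($G{\left(n \right)} = n \left(- \frac{1}{6}\right) = - \frac{n}{6}$)
$\left(-88\right) 140 + G{\left(-4 - -5 \right)} = \left(-88\right) 140 - \frac{-4 - -5}{6} = -12320 - \frac{-4 + 5}{6} = -12320 - \frac{1}{6} = - \frac{73921}{6}$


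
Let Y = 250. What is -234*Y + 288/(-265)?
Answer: -15502788/265 ≈ -58501.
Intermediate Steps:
-234*Y + 288/(-265) = -234*250 + 288/(-265) = -58500 + 288*(-1/265) = -58500 - 288/265 = -15502788/265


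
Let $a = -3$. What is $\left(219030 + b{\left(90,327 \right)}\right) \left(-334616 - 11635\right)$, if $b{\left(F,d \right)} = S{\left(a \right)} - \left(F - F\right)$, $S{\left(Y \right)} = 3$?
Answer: $-75840395283$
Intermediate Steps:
$b{\left(F,d \right)} = 3$ ($b{\left(F,d \right)} = 3 - \left(F - F\right) = 3 - 0 = 3 + 0 = 3$)
$\left(219030 + b{\left(90,327 \right)}\right) \left(-334616 - 11635\right) = \left(219030 + 3\right) \left(-334616 - 11635\right) = 219033 \left(-346251\right) = -75840395283$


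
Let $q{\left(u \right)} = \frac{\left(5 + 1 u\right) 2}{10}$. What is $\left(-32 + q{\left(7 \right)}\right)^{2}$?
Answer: $\frac{21904}{25} \approx 876.16$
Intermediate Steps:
$q{\left(u \right)} = 1 + \frac{u}{5}$ ($q{\left(u \right)} = \left(5 + u\right) 2 \cdot \frac{1}{10} = \left(10 + 2 u\right) \frac{1}{10} = 1 + \frac{u}{5}$)
$\left(-32 + q{\left(7 \right)}\right)^{2} = \left(-32 + \left(1 + \frac{1}{5} \cdot 7\right)\right)^{2} = \left(-32 + \left(1 + \frac{7}{5}\right)\right)^{2} = \left(-32 + \frac{12}{5}\right)^{2} = \left(- \frac{148}{5}\right)^{2} = \frac{21904}{25}$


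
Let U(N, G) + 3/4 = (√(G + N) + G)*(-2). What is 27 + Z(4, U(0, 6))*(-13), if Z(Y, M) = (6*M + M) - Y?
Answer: 4957/4 + 182*√6 ≈ 1685.1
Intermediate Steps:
U(N, G) = -¾ - 2*G - 2*√(G + N) (U(N, G) = -¾ + (√(G + N) + G)*(-2) = -¾ + (G + √(G + N))*(-2) = -¾ + (-2*G - 2*√(G + N)) = -¾ - 2*G - 2*√(G + N))
Z(Y, M) = -Y + 7*M (Z(Y, M) = 7*M - Y = -Y + 7*M)
27 + Z(4, U(0, 6))*(-13) = 27 + (-1*4 + 7*(-¾ - 2*6 - 2*√(6 + 0)))*(-13) = 27 + (-4 + 7*(-¾ - 12 - 2*√6))*(-13) = 27 + (-4 + 7*(-51/4 - 2*√6))*(-13) = 27 + (-4 + (-357/4 - 14*√6))*(-13) = 27 + (-373/4 - 14*√6)*(-13) = 27 + (4849/4 + 182*√6) = 4957/4 + 182*√6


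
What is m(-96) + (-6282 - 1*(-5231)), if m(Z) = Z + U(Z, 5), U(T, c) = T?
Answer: -1243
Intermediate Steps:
m(Z) = 2*Z (m(Z) = Z + Z = 2*Z)
m(-96) + (-6282 - 1*(-5231)) = 2*(-96) + (-6282 - 1*(-5231)) = -192 + (-6282 + 5231) = -192 - 1051 = -1243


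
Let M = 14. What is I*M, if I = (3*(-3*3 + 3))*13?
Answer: -3276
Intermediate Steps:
I = -234 (I = (3*(-9 + 3))*13 = (3*(-6))*13 = -18*13 = -234)
I*M = -234*14 = -3276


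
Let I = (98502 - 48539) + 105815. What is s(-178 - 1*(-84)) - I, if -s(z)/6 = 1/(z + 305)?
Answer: -32869164/211 ≈ -1.5578e+5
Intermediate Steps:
s(z) = -6/(305 + z) (s(z) = -6/(z + 305) = -6/(305 + z))
I = 155778 (I = 49963 + 105815 = 155778)
s(-178 - 1*(-84)) - I = -6/(305 + (-178 - 1*(-84))) - 1*155778 = -6/(305 + (-178 + 84)) - 155778 = -6/(305 - 94) - 155778 = -6/211 - 155778 = -32869164/211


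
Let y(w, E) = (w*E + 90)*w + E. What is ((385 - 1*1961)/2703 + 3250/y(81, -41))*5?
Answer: -1053264755/353757828 ≈ -2.9774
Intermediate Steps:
y(w, E) = E + w*(90 + E*w) (y(w, E) = (E*w + 90)*w + E = (90 + E*w)*w + E = w*(90 + E*w) + E = E + w*(90 + E*w))
((385 - 1*1961)/2703 + 3250/y(81, -41))*5 = ((385 - 1*1961)/2703 + 3250/(-41 + 90*81 - 41*81²))*5 = ((385 - 1961)*(1/2703) + 3250/(-41 + 7290 - 41*6561))*5 = (-1576*1/2703 + 3250/(-41 + 7290 - 269001))*5 = (-1576/2703 + 3250/(-261752))*5 = (-1576/2703 + 3250*(-1/261752))*5 = (-1576/2703 - 1625/130876)*5 = -210652951/353757828*5 = -1053264755/353757828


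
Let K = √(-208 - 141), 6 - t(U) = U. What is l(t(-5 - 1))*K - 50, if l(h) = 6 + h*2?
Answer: -50 + 30*I*√349 ≈ -50.0 + 560.45*I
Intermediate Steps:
t(U) = 6 - U
K = I*√349 (K = √(-349) = I*√349 ≈ 18.682*I)
l(h) = 6 + 2*h
l(t(-5 - 1))*K - 50 = (6 + 2*(6 - (-5 - 1)))*(I*√349) - 50 = (6 + 2*(6 - 1*(-6)))*(I*√349) - 50 = (6 + 2*(6 + 6))*(I*√349) - 50 = (6 + 2*12)*(I*√349) - 50 = (6 + 24)*(I*√349) - 50 = 30*(I*√349) - 50 = 30*I*√349 - 50 = -50 + 30*I*√349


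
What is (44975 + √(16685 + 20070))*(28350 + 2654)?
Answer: 1394404900 + 31004*√36755 ≈ 1.4003e+9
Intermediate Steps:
(44975 + √(16685 + 20070))*(28350 + 2654) = (44975 + √36755)*31004 = 1394404900 + 31004*√36755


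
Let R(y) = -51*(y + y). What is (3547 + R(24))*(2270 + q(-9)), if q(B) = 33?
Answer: 2530997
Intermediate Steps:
R(y) = -102*y
(3547 + R(24))*(2270 + q(-9)) = (3547 - 102*24)*(2270 + 33) = (3547 - 2448)*2303 = 1099*2303 = 2530997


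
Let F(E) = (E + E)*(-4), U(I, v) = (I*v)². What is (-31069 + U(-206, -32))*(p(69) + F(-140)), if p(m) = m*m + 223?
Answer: 265056403080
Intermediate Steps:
U(I, v) = I²*v²
p(m) = 223 + m² (p(m) = m² + 223 = 223 + m²)
F(E) = -8*E (F(E) = (2*E)*(-4) = -8*E)
(-31069 + U(-206, -32))*(p(69) + F(-140)) = (-31069 + (-206)²*(-32)²)*((223 + 69²) - 8*(-140)) = (-31069 + 42436*1024)*((223 + 4761) + 1120) = (-31069 + 43454464)*(4984 + 1120) = 43423395*6104 = 265056403080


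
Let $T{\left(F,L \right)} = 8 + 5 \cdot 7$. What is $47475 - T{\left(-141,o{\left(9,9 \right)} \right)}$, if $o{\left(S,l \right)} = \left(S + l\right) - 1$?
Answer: $47432$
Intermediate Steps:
$o{\left(S,l \right)} = -1 + S + l$ ($o{\left(S,l \right)} = \left(S + l\right) - 1 = -1 + S + l$)
$T{\left(F,L \right)} = 43$ ($T{\left(F,L \right)} = 8 + 35 = 43$)
$47475 - T{\left(-141,o{\left(9,9 \right)} \right)} = 47475 - 43 = 47432$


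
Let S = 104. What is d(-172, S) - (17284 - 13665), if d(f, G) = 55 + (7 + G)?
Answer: -3453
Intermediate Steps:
d(f, G) = 62 + G
d(-172, S) - (17284 - 13665) = (62 + 104) - (17284 - 13665) = 166 - 1*3619 = 166 - 3619 = -3453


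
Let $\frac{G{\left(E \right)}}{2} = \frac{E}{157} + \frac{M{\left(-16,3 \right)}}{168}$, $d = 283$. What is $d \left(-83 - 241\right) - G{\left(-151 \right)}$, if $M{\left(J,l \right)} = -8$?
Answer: $- \frac{302301868}{3297} \approx -91690.0$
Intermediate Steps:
$G{\left(E \right)} = - \frac{2}{21} + \frac{2 E}{157}$ ($G{\left(E \right)} = 2 \left(\frac{E}{157} - \frac{8}{168}\right) = 2 \left(E \frac{1}{157} - \frac{1}{21}\right) = 2 \left(\frac{E}{157} - \frac{1}{21}\right) = 2 \left(- \frac{1}{21} + \frac{E}{157}\right) = - \frac{2}{21} + \frac{2 E}{157}$)
$d \left(-83 - 241\right) - G{\left(-151 \right)} = 283 \left(-83 - 241\right) - \left(- \frac{2}{21} + \frac{2}{157} \left(-151\right)\right) = 283 \left(-324\right) - \left(- \frac{2}{21} - \frac{302}{157}\right) = -91692 - - \frac{6656}{3297} = -91692 + \frac{6656}{3297} = - \frac{302301868}{3297}$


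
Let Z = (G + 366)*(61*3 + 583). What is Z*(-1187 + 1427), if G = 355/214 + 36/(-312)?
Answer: 93988751520/1391 ≈ 6.7569e+7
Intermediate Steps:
G = 2147/1391 (G = 355*(1/214) + 36*(-1/312) = 355/214 - 3/26 = 2147/1391 ≈ 1.5435)
Z = 391619798/1391 (Z = (2147/1391 + 366)*(61*3 + 583) = 511253*(183 + 583)/1391 = (511253/1391)*766 = 391619798/1391 ≈ 2.8154e+5)
Z*(-1187 + 1427) = 391619798*(-1187 + 1427)/1391 = (391619798/1391)*240 = 93988751520/1391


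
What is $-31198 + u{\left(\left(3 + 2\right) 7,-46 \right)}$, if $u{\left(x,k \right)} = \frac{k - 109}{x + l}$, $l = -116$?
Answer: $- \frac{2526883}{81} \approx -31196.0$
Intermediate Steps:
$u{\left(x,k \right)} = \frac{-109 + k}{-116 + x}$ ($u{\left(x,k \right)} = \frac{k - 109}{x - 116} = \frac{-109 + k}{-116 + x}$)
$-31198 + u{\left(\left(3 + 2\right) 7,-46 \right)} = -31198 + \frac{-109 - 46}{-116 + \left(3 + 2\right) 7} = -31198 + \frac{1}{-116 + 5 \cdot 7} \left(-155\right) = -31198 + \frac{1}{-116 + 35} \left(-155\right) = -31198 + \frac{1}{-81} \left(-155\right) = -31198 - - \frac{155}{81} = -31198 + \frac{155}{81} = - \frac{2526883}{81}$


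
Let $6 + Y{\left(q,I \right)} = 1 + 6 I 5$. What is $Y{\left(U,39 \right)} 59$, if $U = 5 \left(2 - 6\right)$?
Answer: $68735$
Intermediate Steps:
$U = -20$ ($U = 5 \left(-4\right) = -20$)
$Y{\left(q,I \right)} = -5 + 30 I$ ($Y{\left(q,I \right)} = -6 + \left(1 + 6 I 5\right) = -6 + \left(1 + 30 I\right) = -5 + 30 I$)
$Y{\left(U,39 \right)} 59 = \left(-5 + 30 \cdot 39\right) 59 = \left(-5 + 1170\right) 59 = 1165 \cdot 59 = 68735$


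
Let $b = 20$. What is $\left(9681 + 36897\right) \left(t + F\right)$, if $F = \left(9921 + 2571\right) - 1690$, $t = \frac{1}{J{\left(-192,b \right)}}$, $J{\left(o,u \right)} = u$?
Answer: $\frac{5031378849}{10} \approx 5.0314 \cdot 10^{8}$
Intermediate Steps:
$t = \frac{1}{20} \approx 0.05$
$F = 10802$ ($F = 12492 - 1690 = 10802$)
$\left(9681 + 36897\right) \left(t + F\right) = \left(9681 + 36897\right) \left(\frac{1}{20} + 10802\right) = 46578 \cdot \frac{216041}{20} = \frac{5031378849}{10}$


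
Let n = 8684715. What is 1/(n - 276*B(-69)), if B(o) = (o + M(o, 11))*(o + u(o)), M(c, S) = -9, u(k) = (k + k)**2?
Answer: 1/417178515 ≈ 2.3971e-9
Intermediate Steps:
u(k) = 4*k**2 (u(k) = (2*k)**2 = 4*k**2)
B(o) = (-9 + o)*(o + 4*o**2) (B(o) = (o - 9)*(o + 4*o**2) = (-9 + o)*(o + 4*o**2))
1/(n - 276*B(-69)) = 1/(8684715 - (-19044)*(-9 - 35*(-69) + 4*(-69)**2)) = 1/(8684715 - (-19044)*(-9 + 2415 + 4*4761)) = 1/(8684715 - (-19044)*(-9 + 2415 + 19044)) = 1/(8684715 - (-19044)*21450) = 1/(8684715 - 276*(-1480050)) = 1/(8684715 + 408493800) = 1/417178515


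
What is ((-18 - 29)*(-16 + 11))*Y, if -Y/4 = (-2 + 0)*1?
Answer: 1880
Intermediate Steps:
Y = 8 (Y = -4*(-2 + 0) = -(-8) = -4*(-2) = 8)
((-18 - 29)*(-16 + 11))*Y = ((-18 - 29)*(-16 + 11))*8 = -47*(-5)*8 = 235*8 = 1880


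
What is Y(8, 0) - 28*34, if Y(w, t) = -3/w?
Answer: -7619/8 ≈ -952.38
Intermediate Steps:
Y(8, 0) - 28*34 = -3/8 - 28*34 = -3*1/8 - 952 = -3/8 - 952 = -7619/8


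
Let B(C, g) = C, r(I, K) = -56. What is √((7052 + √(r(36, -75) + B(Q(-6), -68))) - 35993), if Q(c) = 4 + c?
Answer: √(-28941 + I*√58) ≈ 0.022 + 170.12*I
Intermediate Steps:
√((7052 + √(r(36, -75) + B(Q(-6), -68))) - 35993) = √((7052 + √(-56 + (4 - 6))) - 35993) = √((7052 + √(-56 - 2)) - 35993) = √((7052 + √(-58)) - 35993) = √((7052 + I*√58) - 35993) = √(-28941 + I*√58)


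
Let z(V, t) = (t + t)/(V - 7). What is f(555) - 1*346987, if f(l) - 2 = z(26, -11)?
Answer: -6592737/19 ≈ -3.4699e+5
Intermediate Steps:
z(V, t) = 2*t/(-7 + V) (z(V, t) = (2*t)/(-7 + V) = 2*t/(-7 + V))
f(l) = 16/19 (f(l) = 2 + 2*(-11)/(-7 + 26) = 2 + 2*(-11)/19 = 2 + 2*(-11)*(1/19) = 2 - 22/19 = 16/19)
f(555) - 1*346987 = 16/19 - 1*346987 = 16/19 - 346987 = -6592737/19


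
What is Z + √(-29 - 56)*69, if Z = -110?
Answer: -110 + 69*I*√85 ≈ -110.0 + 636.15*I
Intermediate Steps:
Z + √(-29 - 56)*69 = -110 + √(-29 - 56)*69 = -110 + √(-85)*69 = -110 + (I*√85)*69 = -110 + 69*I*√85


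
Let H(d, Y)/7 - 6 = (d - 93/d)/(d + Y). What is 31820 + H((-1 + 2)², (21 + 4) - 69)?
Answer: 1370710/43 ≈ 31877.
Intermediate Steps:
H(d, Y) = 42 + 7*(d - 93/d)/(Y + d) (H(d, Y) = 42 + 7*((d - 93/d)/(d + Y)) = 42 + 7*((d - 93/d)/(Y + d)) = 42 + 7*(d - 93/d)/(Y + d))
31820 + H((-1 + 2)², (21 + 4) - 69) = 31820 + 7*(-93 + 7*((-1 + 2)²)² + 6*((21 + 4) - 69)*(-1 + 2)²)/(((-1 + 2)²)*(((21 + 4) - 69) + (-1 + 2)²)) = 31820 + 7*(-93 + 7*(1²)² + 6*(25 - 69)*1²)/((1²)*((25 - 69) + 1²)) = 31820 + 7*(-93 + 7*1² + 6*(-44)*1)/(1*(-44 + 1)) = 31820 + 7*1*(-93 + 7*1 - 264)/(-43) = 31820 + 7*1*(-1/43)*(-93 + 7 - 264) = 31820 + 7*1*(-1/43)*(-350) = 31820 + 2450/43 = 1370710/43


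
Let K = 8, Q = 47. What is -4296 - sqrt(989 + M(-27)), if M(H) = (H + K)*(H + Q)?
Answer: -4296 - sqrt(609) ≈ -4320.7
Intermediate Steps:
M(H) = (8 + H)*(47 + H) (M(H) = (H + 8)*(H + 47) = (8 + H)*(47 + H))
-4296 - sqrt(989 + M(-27)) = -4296 - sqrt(989 + (376 + (-27)**2 + 55*(-27))) = -4296 - sqrt(989 + (376 + 729 - 1485)) = -4296 - sqrt(989 - 380) = -4296 - sqrt(609)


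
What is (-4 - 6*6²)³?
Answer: -10648000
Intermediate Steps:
(-4 - 6*6²)³ = (-4 - 6*36)³ = (-4 - 216)³ = (-220)³ = -10648000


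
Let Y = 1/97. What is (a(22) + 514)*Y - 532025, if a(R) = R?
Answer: -51605889/97 ≈ -5.3202e+5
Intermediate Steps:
Y = 1/97 ≈ 0.010309
(a(22) + 514)*Y - 532025 = (22 + 514)*(1/97) - 532025 = 536*(1/97) - 532025 = 536/97 - 532025 = -51605889/97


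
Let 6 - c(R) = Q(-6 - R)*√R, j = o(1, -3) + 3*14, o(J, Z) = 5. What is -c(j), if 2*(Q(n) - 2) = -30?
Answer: -6 - 13*√47 ≈ -95.124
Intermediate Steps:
Q(n) = -13 (Q(n) = 2 + (½)*(-30) = 2 - 15 = -13)
j = 47 (j = 5 + 3*14 = 5 + 42 = 47)
c(R) = 6 + 13*√R (c(R) = 6 - (-13)*√R = 6 + 13*√R)
-c(j) = -(6 + 13*√47) = -6 - 13*√47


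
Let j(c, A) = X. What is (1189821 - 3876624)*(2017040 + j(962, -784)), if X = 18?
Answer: -5419437485574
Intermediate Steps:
j(c, A) = 18
(1189821 - 3876624)*(2017040 + j(962, -784)) = (1189821 - 3876624)*(2017040 + 18) = -2686803*2017058 = -5419437485574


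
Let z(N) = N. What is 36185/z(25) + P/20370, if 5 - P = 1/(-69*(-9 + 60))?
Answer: 51876293909/35841015 ≈ 1447.4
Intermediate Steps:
P = 17596/3519 (P = 5 - 1/((-69*(-9 + 60))) = 5 - 1/((-69*51)) = 5 - 1/(-3519) = 5 - 1*(-1/3519) = 5 + 1/3519 = 17596/3519 ≈ 5.0003)
36185/z(25) + P/20370 = 36185/25 + (17596/3519)/20370 = 36185*(1/25) + (17596/3519)*(1/20370) = 7237/5 + 8798/35841015 = 51876293909/35841015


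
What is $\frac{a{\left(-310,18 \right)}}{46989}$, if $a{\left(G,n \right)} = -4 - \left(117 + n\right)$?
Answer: $- \frac{139}{46989} \approx -0.0029581$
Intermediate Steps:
$a{\left(G,n \right)} = -121 - n$
$\frac{a{\left(-310,18 \right)}}{46989} = \frac{-121 - 18}{46989} = \left(-121 - 18\right) \frac{1}{46989} = \left(-139\right) \frac{1}{46989} = - \frac{139}{46989}$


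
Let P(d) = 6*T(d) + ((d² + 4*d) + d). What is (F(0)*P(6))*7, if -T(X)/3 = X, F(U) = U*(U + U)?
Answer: 0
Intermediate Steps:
F(U) = 2*U² (F(U) = U*(2*U) = 2*U²)
T(X) = -3*X
P(d) = d² - 13*d (P(d) = 6*(-3*d) + ((d² + 4*d) + d) = -18*d + (d² + 5*d) = d² - 13*d)
(F(0)*P(6))*7 = ((2*0²)*(6*(-13 + 6)))*7 = ((2*0)*(6*(-7)))*7 = (0*(-42))*7 = 0*7 = 0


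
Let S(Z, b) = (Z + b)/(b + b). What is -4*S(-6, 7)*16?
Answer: -32/7 ≈ -4.5714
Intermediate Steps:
S(Z, b) = (Z + b)/(2*b) (S(Z, b) = (Z + b)/((2*b)) = (Z + b)*(1/(2*b)) = (Z + b)/(2*b))
-4*S(-6, 7)*16 = -2*(-6 + 7)/7*16 = -2/7*16 = -32/7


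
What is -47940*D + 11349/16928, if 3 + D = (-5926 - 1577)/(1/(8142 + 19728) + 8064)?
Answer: 716857695204508629/3804461031968 ≈ 1.8843e+5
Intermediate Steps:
D = -883339653/224743681 (D = -3 + (-5926 - 1577)/(1/(8142 + 19728) + 8064) = -3 - 7503/(1/27870 + 8064) = -3 - 7503/224743681/27870 = -3 - 7503*27870/224743681 = -3 - 209108610/224743681 = -883339653/224743681 ≈ -3.9304)
-47940*D + 11349/16928 = -47940/(1/(-883339653/224743681)) + 11349/16928 = -47940/(-224743681/883339653) + 11349*(1/16928) = -47940*(-883339653/224743681) + 11349/16928 = 42347302964820/224743681 + 11349/16928 = 716857695204508629/3804461031968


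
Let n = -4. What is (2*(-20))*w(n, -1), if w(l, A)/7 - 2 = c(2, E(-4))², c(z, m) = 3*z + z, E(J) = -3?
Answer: -18480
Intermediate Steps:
c(z, m) = 4*z
w(l, A) = 462 (w(l, A) = 14 + 7*(4*2)² = 14 + 7*8² = 14 + 7*64 = 14 + 448 = 462)
(2*(-20))*w(n, -1) = (2*(-20))*462 = -40*462 = -18480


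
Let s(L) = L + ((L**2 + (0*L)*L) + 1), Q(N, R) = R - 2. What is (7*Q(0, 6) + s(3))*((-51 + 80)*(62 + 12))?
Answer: 87986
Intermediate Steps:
Q(N, R) = -2 + R
s(L) = 1 + L + L**2 (s(L) = L + ((L**2 + 0*L) + 1) = L + ((L**2 + 0) + 1) = L + (L**2 + 1) = L + (1 + L**2) = 1 + L + L**2)
(7*Q(0, 6) + s(3))*((-51 + 80)*(62 + 12)) = (7*(-2 + 6) + (1 + 3 + 3**2))*((-51 + 80)*(62 + 12)) = (7*4 + (1 + 3 + 9))*(29*74) = (28 + 13)*2146 = 41*2146 = 87986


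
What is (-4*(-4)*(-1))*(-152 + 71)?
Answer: 1296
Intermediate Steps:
(-4*(-4)*(-1))*(-152 + 71) = (16*(-1))*(-81) = -16*(-81) = 1296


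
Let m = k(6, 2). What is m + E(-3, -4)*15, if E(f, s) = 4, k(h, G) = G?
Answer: 62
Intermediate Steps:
m = 2
m + E(-3, -4)*15 = 2 + 4*15 = 2 + 60 = 62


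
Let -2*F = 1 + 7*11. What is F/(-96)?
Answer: 13/32 ≈ 0.40625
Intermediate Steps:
F = -39 (F = -(1 + 7*11)/2 = -(1 + 77)/2 = -1/2*78 = -39)
F/(-96) = -39/(-96) = -39*(-1/96) = 13/32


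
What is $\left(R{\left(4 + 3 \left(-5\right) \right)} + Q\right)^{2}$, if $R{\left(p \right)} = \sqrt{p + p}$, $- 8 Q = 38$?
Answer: $\frac{9}{16} - \frac{19 i \sqrt{22}}{2} \approx 0.5625 - 44.559 i$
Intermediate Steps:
$Q = - \frac{19}{4}$ ($Q = \left(- \frac{1}{8}\right) 38 = - \frac{19}{4} \approx -4.75$)
$R{\left(p \right)} = \sqrt{2} \sqrt{p}$ ($R{\left(p \right)} = \sqrt{2 p} = \sqrt{2} \sqrt{p}$)
$\left(R{\left(4 + 3 \left(-5\right) \right)} + Q\right)^{2} = \left(\sqrt{2} \sqrt{4 + 3 \left(-5\right)} - \frac{19}{4}\right)^{2} = \left(\sqrt{2} \sqrt{4 - 15} - \frac{19}{4}\right)^{2} = \left(\sqrt{2} \sqrt{-11} - \frac{19}{4}\right)^{2} = \left(\sqrt{2} i \sqrt{11} - \frac{19}{4}\right)^{2} = \left(i \sqrt{22} - \frac{19}{4}\right)^{2} = \left(- \frac{19}{4} + i \sqrt{22}\right)^{2}$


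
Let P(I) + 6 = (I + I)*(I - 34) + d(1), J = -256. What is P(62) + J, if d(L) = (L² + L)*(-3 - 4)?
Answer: 3196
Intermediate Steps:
d(L) = -7*L - 7*L² (d(L) = (L + L²)*(-7) = -7*L - 7*L²)
P(I) = -20 + 2*I*(-34 + I) (P(I) = -6 + ((I + I)*(I - 34) - 7*1*(1 + 1)) = -6 + ((2*I)*(-34 + I) - 7*1*2) = -6 + (2*I*(-34 + I) - 14) = -6 + (-14 + 2*I*(-34 + I)) = -20 + 2*I*(-34 + I))
P(62) + J = (-20 - 68*62 + 2*62²) - 256 = (-20 - 4216 + 2*3844) - 256 = (-20 - 4216 + 7688) - 256 = 3452 - 256 = 3196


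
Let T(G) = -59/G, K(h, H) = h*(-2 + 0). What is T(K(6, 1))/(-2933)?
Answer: -59/35196 ≈ -0.0016763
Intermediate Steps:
K(h, H) = -2*h (K(h, H) = h*(-2) = -2*h)
T(K(6, 1))/(-2933) = -59/((-2*6))/(-2933) = -59/(-12)*(-1/2933) = -59*(-1/12)*(-1/2933) = (59/12)*(-1/2933) = -59/35196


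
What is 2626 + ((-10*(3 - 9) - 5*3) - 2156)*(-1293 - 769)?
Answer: 4355508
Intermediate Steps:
2626 + ((-10*(3 - 9) - 5*3) - 2156)*(-1293 - 769) = 2626 + ((-10*(-6) - 15) - 2156)*(-2062) = 2626 + ((60 - 15) - 2156)*(-2062) = 2626 + (45 - 2156)*(-2062) = 2626 - 2111*(-2062) = 2626 + 4352882 = 4355508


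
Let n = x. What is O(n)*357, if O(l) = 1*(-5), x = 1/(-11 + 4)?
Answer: -1785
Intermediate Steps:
x = -⅐ (x = 1/(-7) = -⅐ ≈ -0.14286)
n = -⅐ ≈ -0.14286
O(l) = -5
O(n)*357 = -5*357 = -1785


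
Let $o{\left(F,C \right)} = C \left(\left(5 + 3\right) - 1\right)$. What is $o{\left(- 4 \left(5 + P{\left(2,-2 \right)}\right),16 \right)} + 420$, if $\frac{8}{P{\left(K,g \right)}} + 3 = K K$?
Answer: $532$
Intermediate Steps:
$P{\left(K,g \right)} = \frac{8}{-3 + K^{2}}$ ($P{\left(K,g \right)} = \frac{8}{-3 + K K} = \frac{8}{-3 + K^{2}}$)
$o{\left(F,C \right)} = 7 C$ ($o{\left(F,C \right)} = C \left(8 - 1\right) = C 7 = 7 C$)
$o{\left(- 4 \left(5 + P{\left(2,-2 \right)}\right),16 \right)} + 420 = 7 \cdot 16 + 420 = 112 + 420 = 532$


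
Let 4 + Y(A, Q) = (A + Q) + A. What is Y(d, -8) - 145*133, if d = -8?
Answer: -19313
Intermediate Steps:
Y(A, Q) = -4 + Q + 2*A (Y(A, Q) = -4 + ((A + Q) + A) = -4 + (Q + 2*A) = -4 + Q + 2*A)
Y(d, -8) - 145*133 = (-4 - 8 + 2*(-8)) - 145*133 = (-4 - 8 - 16) - 19285 = -28 - 19285 = -19313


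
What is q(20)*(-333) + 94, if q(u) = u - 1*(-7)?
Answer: -8897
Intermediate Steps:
q(u) = 7 + u (q(u) = u + 7 = 7 + u)
q(20)*(-333) + 94 = (7 + 20)*(-333) + 94 = 27*(-333) + 94 = -8991 + 94 = -8897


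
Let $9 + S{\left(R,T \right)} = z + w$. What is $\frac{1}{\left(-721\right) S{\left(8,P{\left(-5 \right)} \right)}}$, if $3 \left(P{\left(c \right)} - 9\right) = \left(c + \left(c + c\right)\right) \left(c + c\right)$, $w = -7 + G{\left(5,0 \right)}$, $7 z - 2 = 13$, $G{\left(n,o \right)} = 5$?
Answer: $\frac{1}{6386} \approx 0.00015659$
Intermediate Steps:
$z = \frac{15}{7}$ ($z = \frac{2}{7} + \frac{1}{7} \cdot 13 = \frac{2}{7} + \frac{13}{7} = \frac{15}{7} \approx 2.1429$)
$w = -2$ ($w = -7 + 5 = -2$)
$P{\left(c \right)} = 9 + 2 c^{2}$ ($P{\left(c \right)} = 9 + \frac{\left(c + \left(c + c\right)\right) \left(c + c\right)}{3} = 9 + \frac{\left(c + 2 c\right) 2 c}{3} = 9 + \frac{3 c 2 c}{3} = 9 + \frac{6 c^{2}}{3} = 9 + 2 c^{2}$)
$S{\left(R,T \right)} = - \frac{62}{7}$ ($S{\left(R,T \right)} = -9 + \left(\frac{15}{7} - 2\right) = -9 + \frac{1}{7} = - \frac{62}{7}$)
$\frac{1}{\left(-721\right) S{\left(8,P{\left(-5 \right)} \right)}} = \frac{1}{\left(-721\right) \left(- \frac{62}{7}\right)} = \left(- \frac{1}{721}\right) \left(- \frac{7}{62}\right) = \frac{1}{6386}$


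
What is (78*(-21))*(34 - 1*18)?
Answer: -26208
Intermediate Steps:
(78*(-21))*(34 - 1*18) = -1638*(34 - 18) = -1638*16 = -26208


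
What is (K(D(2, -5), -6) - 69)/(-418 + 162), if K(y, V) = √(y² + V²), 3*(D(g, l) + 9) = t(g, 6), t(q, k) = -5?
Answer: 69/256 - √337/384 ≈ 0.22172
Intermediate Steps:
D(g, l) = -32/3 (D(g, l) = -9 + (⅓)*(-5) = -9 - 5/3 = -32/3)
K(y, V) = √(V² + y²)
(K(D(2, -5), -6) - 69)/(-418 + 162) = (√((-6)² + (-32/3)²) - 69)/(-418 + 162) = (√(36 + 1024/9) - 69)/(-256) = (√(1348/9) - 69)*(-1/256) = (2*√337/3 - 69)*(-1/256) = (-69 + 2*√337/3)*(-1/256) = 69/256 - √337/384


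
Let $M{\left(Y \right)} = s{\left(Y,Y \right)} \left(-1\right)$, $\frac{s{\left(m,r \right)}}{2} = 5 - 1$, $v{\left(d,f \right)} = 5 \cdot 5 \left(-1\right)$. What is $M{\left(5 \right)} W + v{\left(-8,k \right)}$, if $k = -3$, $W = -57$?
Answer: $431$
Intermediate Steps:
$v{\left(d,f \right)} = -25$ ($v{\left(d,f \right)} = 25 \left(-1\right) = -25$)
$s{\left(m,r \right)} = 8$ ($s{\left(m,r \right)} = 2 \left(5 - 1\right) = 2 \cdot 4 = 8$)
$M{\left(Y \right)} = -8$ ($M{\left(Y \right)} = 8 \left(-1\right) = -8$)
$M{\left(5 \right)} W + v{\left(-8,k \right)} = \left(-8\right) \left(-57\right) - 25 = 456 - 25 = 431$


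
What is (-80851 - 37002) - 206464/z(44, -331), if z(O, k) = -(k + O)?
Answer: -34030275/287 ≈ -1.1857e+5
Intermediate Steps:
z(O, k) = -O - k (z(O, k) = -(O + k) = -O - k)
(-80851 - 37002) - 206464/z(44, -331) = (-80851 - 37002) - 206464/(-1*44 - 1*(-331)) = -117853 - 206464/(-44 + 331) = -117853 - 206464/287 = -34030275/287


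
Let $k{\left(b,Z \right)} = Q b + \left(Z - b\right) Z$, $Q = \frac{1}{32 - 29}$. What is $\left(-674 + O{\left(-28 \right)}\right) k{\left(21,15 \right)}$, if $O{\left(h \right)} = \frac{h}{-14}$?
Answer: $55776$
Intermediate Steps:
$Q = \frac{1}{3} \approx 0.33333$
$k{\left(b,Z \right)} = \frac{b}{3} + Z \left(Z - b\right)$ ($k{\left(b,Z \right)} = \frac{b}{3} + \left(Z - b\right) Z = \frac{b}{3} + Z \left(Z - b\right)$)
$O{\left(h \right)} = - \frac{h}{14}$ ($O{\left(h \right)} = h \left(- \frac{1}{14}\right) = - \frac{h}{14}$)
$\left(-674 + O{\left(-28 \right)}\right) k{\left(21,15 \right)} = \left(-674 - -2\right) \left(15^{2} + \frac{1}{3} \cdot 21 - 15 \cdot 21\right) = \left(-674 + 2\right) \left(225 + 7 - 315\right) = \left(-672\right) \left(-83\right) = 55776$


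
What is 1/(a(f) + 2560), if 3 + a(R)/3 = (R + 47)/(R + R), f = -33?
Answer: 11/28054 ≈ 0.00039210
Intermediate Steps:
a(R) = -9 + 3*(47 + R)/(2*R) (a(R) = -9 + 3*((R + 47)/(R + R)) = -9 + 3*((47 + R)/((2*R))) = -9 + 3*((47 + R)*(1/(2*R))) = -9 + 3*((47 + R)/(2*R)) = -9 + 3*(47 + R)/(2*R))
1/(a(f) + 2560) = 1/((3/2)*(47 - 5*(-33))/(-33) + 2560) = 1/((3/2)*(-1/33)*(47 + 165) + 2560) = 1/((3/2)*(-1/33)*212 + 2560) = 1/(-106/11 + 2560) = 1/(28054/11) = 11/28054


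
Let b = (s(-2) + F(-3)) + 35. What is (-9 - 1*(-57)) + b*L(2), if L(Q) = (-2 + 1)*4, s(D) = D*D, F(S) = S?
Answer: -96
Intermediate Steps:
s(D) = D²
L(Q) = -4 (L(Q) = -1*4 = -4)
b = 36 (b = ((-2)² - 3) + 35 = (4 - 3) + 35 = 1 + 35 = 36)
(-9 - 1*(-57)) + b*L(2) = (-9 - 1*(-57)) + 36*(-4) = (-9 + 57) - 144 = 48 - 144 = -96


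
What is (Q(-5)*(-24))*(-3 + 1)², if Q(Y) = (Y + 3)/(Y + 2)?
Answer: -64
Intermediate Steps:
Q(Y) = (3 + Y)/(2 + Y)
(Q(-5)*(-24))*(-3 + 1)² = (((3 - 5)/(2 - 5))*(-24))*(-3 + 1)² = ((-2/(-3))*(-24))*(-2)² = (-⅓*(-2)*(-24))*4 = ((⅔)*(-24))*4 = -16*4 = -64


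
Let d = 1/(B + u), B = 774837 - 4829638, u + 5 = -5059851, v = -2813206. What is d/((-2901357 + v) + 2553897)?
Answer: 1/28808386481562 ≈ 3.4712e-14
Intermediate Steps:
u = -5059856 (u = -5 - 5059851 = -5059856)
B = -4054801
d = -1/9114657 (d = 1/(-4054801 - 5059856) = 1/(-9114657) = -1/9114657 ≈ -1.0971e-7)
d/((-2901357 + v) + 2553897) = -1/(9114657*((-2901357 - 2813206) + 2553897)) = -1/(9114657*(-5714563 + 2553897)) = -1/9114657/(-3160666) = -1/9114657*(-1/3160666) = 1/28808386481562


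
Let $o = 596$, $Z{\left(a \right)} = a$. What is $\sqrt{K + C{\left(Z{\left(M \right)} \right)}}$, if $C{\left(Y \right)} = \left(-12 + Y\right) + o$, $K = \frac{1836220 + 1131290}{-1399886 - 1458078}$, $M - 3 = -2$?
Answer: $\frac{\sqrt{1192443631262130}}{1428982} \approx 24.165$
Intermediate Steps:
$M = 1$ ($M = 3 - 2 = 1$)
$K = - \frac{1483755}{1428982}$ ($K = \frac{2967510}{-2857964} = 2967510 \left(- \frac{1}{2857964}\right) = - \frac{1483755}{1428982} \approx -1.0383$)
$C{\left(Y \right)} = 584 + Y$ ($C{\left(Y \right)} = \left(-12 + Y\right) + 596 = 584 + Y$)
$\sqrt{K + C{\left(Z{\left(M \right)} \right)}} = \sqrt{- \frac{1483755}{1428982} + \left(584 + 1\right)} = \sqrt{- \frac{1483755}{1428982} + 585} = \sqrt{\frac{834470715}{1428982}} = \frac{\sqrt{1192443631262130}}{1428982}$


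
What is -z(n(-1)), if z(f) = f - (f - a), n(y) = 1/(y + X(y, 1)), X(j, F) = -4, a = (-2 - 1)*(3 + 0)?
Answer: 9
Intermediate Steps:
a = -9 (a = -3*3 = -9)
n(y) = 1/(-4 + y) (n(y) = 1/(y - 4) = 1/(-4 + y))
z(f) = -9 (z(f) = f - (f - 1*(-9)) = f - (f + 9) = f - (9 + f) = f + (-9 - f) = -9)
-z(n(-1)) = -1*(-9) = 9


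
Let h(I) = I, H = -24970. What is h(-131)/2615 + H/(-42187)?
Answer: 59770053/110319005 ≈ 0.54179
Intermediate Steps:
h(-131)/2615 + H/(-42187) = -131/2615 - 24970/(-42187) = -131*1/2615 - 24970*(-1/42187) = -131/2615 + 24970/42187 = 59770053/110319005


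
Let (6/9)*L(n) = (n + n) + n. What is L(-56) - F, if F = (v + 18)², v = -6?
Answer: -396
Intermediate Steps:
F = 144 (F = (-6 + 18)² = 12² = 144)
L(n) = 9*n/2 (L(n) = 3*((n + n) + n)/2 = 3*(2*n + n)/2 = 3*(3*n)/2 = 9*n/2)
L(-56) - F = (9/2)*(-56) - 1*144 = -252 - 144 = -396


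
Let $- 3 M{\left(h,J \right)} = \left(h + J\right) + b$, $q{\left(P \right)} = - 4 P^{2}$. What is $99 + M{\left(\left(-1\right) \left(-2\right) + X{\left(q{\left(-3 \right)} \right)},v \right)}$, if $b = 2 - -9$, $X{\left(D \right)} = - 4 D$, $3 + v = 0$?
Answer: $\frac{143}{3} \approx 47.667$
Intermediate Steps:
$v = -3$ ($v = -3 + 0 = -3$)
$b = 11$ ($b = 2 + 9 = 11$)
$M{\left(h,J \right)} = - \frac{11}{3} - \frac{J}{3} - \frac{h}{3}$ ($M{\left(h,J \right)} = - \frac{\left(h + J\right) + 11}{3} = - \frac{\left(J + h\right) + 11}{3} = - \frac{11 + J + h}{3} = - \frac{11}{3} - \frac{J}{3} - \frac{h}{3}$)
$99 + M{\left(\left(-1\right) \left(-2\right) + X{\left(q{\left(-3 \right)} \right)},v \right)} = 99 - \left(\frac{8}{3} + \frac{\left(-1\right) \left(-2\right) - 4 \left(- 4 \left(-3\right)^{2}\right)}{3}\right) = 99 - \left(\frac{8}{3} + \frac{2 - 4 \left(\left(-4\right) 9\right)}{3}\right) = 99 - \left(\frac{8}{3} + \frac{2 - -144}{3}\right) = 99 - \left(\frac{8}{3} + \frac{2 + 144}{3}\right) = 99 - \frac{154}{3} = \frac{143}{3}$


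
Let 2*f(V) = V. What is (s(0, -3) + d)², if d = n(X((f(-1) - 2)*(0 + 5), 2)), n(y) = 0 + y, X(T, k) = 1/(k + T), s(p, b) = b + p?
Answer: 4225/441 ≈ 9.5805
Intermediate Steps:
f(V) = V/2
X(T, k) = 1/(T + k)
n(y) = y
d = -2/21 (d = 1/(((½)*(-1) - 2)*(0 + 5) + 2) = 1/((-½ - 2)*5 + 2) = 1/(-5/2*5 + 2) = 1/(-25/2 + 2) = 1/(-21/2) = -2/21 ≈ -0.095238)
(s(0, -3) + d)² = ((-3 + 0) - 2/21)² = (-3 - 2/21)² = (-65/21)² = 4225/441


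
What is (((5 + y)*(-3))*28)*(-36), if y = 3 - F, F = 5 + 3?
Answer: 0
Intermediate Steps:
F = 8
y = -5 (y = 3 - 1*8 = 3 - 8 = -5)
(((5 + y)*(-3))*28)*(-36) = (((5 - 5)*(-3))*28)*(-36) = ((0*(-3))*28)*(-36) = (0*28)*(-36) = 0*(-36) = 0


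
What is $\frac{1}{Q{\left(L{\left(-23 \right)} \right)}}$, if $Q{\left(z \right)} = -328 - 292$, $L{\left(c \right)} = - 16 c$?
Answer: $- \frac{1}{620} \approx -0.0016129$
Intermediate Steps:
$Q{\left(z \right)} = -620$ ($Q{\left(z \right)} = -328 - 292 = -620$)
$\frac{1}{Q{\left(L{\left(-23 \right)} \right)}} = \frac{1}{-620} = - \frac{1}{620}$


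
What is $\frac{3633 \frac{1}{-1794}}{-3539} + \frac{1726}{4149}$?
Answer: $\frac{3657796211}{8780619978} \approx 0.41658$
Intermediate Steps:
$\frac{3633 \frac{1}{-1794}}{-3539} + \frac{1726}{4149} = 3633 \left(- \frac{1}{1794}\right) \left(- \frac{1}{3539}\right) + 1726 \cdot \frac{1}{4149} = \left(- \frac{1211}{598}\right) \left(- \frac{1}{3539}\right) + \frac{1726}{4149} = \frac{1211}{2116322} + \frac{1726}{4149} = \frac{3657796211}{8780619978}$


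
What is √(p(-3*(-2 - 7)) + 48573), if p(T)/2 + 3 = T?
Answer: √48621 ≈ 220.50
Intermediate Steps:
p(T) = -6 + 2*T
√(p(-3*(-2 - 7)) + 48573) = √((-6 + 2*(-3*(-2 - 7))) + 48573) = √((-6 + 2*(-3*(-9))) + 48573) = √((-6 + 2*27) + 48573) = √((-6 + 54) + 48573) = √(48 + 48573) = √48621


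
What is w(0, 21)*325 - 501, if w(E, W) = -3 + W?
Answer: 5349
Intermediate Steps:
w(0, 21)*325 - 501 = (-3 + 21)*325 - 501 = 18*325 - 501 = 5850 - 501 = 5349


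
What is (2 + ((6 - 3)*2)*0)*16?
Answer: 32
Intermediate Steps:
(2 + ((6 - 3)*2)*0)*16 = (2 + (3*2)*0)*16 = (2 + 6*0)*16 = (2 + 0)*16 = 2*16 = 32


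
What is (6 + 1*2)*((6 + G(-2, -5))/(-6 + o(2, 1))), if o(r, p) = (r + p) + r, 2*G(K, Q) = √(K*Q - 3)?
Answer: -48 - 4*√7 ≈ -58.583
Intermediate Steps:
G(K, Q) = √(-3 + K*Q)/2 (G(K, Q) = √(K*Q - 3)/2 = √(-3 + K*Q)/2)
o(r, p) = p + 2*r (o(r, p) = (p + r) + r = p + 2*r)
(6 + 1*2)*((6 + G(-2, -5))/(-6 + o(2, 1))) = (6 + 1*2)*((6 + √(-3 - 2*(-5))/2)/(-6 + (1 + 2*2))) = (6 + 2)*((6 + √(-3 + 10)/2)/(-6 + (1 + 4))) = 8*((6 + √7/2)/(-6 + 5)) = 8*((6 + √7/2)/(-1)) = 8*((6 + √7/2)*(-1)) = 8*(-6 - √7/2) = -48 - 4*√7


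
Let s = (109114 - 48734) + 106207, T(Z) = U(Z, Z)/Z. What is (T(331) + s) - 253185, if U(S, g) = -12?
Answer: -28663950/331 ≈ -86598.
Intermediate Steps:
T(Z) = -12/Z
s = 166587 (s = 60380 + 106207 = 166587)
(T(331) + s) - 253185 = (-12/331 + 166587) - 253185 = 55140285/331 - 253185 = -28663950/331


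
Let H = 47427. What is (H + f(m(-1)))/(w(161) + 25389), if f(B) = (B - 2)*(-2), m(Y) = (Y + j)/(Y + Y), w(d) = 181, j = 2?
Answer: 23716/12785 ≈ 1.8550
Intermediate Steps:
m(Y) = (2 + Y)/(2*Y) (m(Y) = (Y + 2)/(Y + Y) = (2 + Y)/((2*Y)) = (2 + Y)*(1/(2*Y)) = (2 + Y)/(2*Y))
f(B) = 4 - 2*B (f(B) = (-2 + B)*(-2) = 4 - 2*B)
(H + f(m(-1)))/(w(161) + 25389) = (47427 + (4 - (2 - 1)/(-1)))/(181 + 25389) = (47427 + (4 - (-1)))/25570 = (47427 + (4 - 2*(-½)))*(1/25570) = (47427 + (4 + 1))*(1/25570) = (47427 + 5)*(1/25570) = 47432*(1/25570) = 23716/12785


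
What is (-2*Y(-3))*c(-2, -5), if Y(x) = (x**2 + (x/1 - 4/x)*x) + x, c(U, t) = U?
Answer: 44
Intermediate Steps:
Y(x) = x + x**2 + x*(x - 4/x) (Y(x) = (x**2 + (x*1 - 4/x)*x) + x = (x**2 + (x - 4/x)*x) + x = (x**2 + x*(x - 4/x)) + x = x + x**2 + x*(x - 4/x))
(-2*Y(-3))*c(-2, -5) = -2*(-4 - 3 + 2*(-3)**2)*(-2) = -2*(-4 - 3 + 2*9)*(-2) = -2*(-4 - 3 + 18)*(-2) = -2*11*(-2) = -22*(-2) = 44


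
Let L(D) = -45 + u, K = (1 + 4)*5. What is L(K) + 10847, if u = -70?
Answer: 10732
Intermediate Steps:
K = 25 (K = 5*5 = 25)
L(D) = -115 (L(D) = -45 - 70 = -115)
L(K) + 10847 = -115 + 10847 = 10732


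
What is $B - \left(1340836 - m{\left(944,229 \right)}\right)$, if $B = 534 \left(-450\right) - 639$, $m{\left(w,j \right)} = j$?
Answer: $-1581546$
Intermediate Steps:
$B = -240939$ ($B = -240300 - 639 = -240939$)
$B - \left(1340836 - m{\left(944,229 \right)}\right) = -240939 - \left(1340836 - 229\right) = -240939 - 1340607 = -1581546$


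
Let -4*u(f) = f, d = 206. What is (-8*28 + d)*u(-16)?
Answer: -72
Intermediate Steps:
u(f) = -f/4
(-8*28 + d)*u(-16) = (-8*28 + 206)*(-¼*(-16)) = (-224 + 206)*4 = -18*4 = -72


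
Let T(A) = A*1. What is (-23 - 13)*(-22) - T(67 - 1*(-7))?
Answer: 718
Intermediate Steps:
T(A) = A
(-23 - 13)*(-22) - T(67 - 1*(-7)) = (-23 - 13)*(-22) - (67 - 1*(-7)) = -36*(-22) - (67 + 7) = 792 - 1*74 = 792 - 74 = 718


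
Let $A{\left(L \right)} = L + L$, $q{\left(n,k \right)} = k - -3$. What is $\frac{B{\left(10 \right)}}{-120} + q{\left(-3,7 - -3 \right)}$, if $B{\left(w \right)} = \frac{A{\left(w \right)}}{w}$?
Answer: $\frac{779}{60} \approx 12.983$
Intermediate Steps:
$q{\left(n,k \right)} = 3 + k$ ($q{\left(n,k \right)} = k + 3 = 3 + k$)
$A{\left(L \right)} = 2 L$
$B{\left(w \right)} = 2$ ($B{\left(w \right)} = \frac{2 w}{w} = 2$)
$\frac{B{\left(10 \right)}}{-120} + q{\left(-3,7 - -3 \right)} = \frac{2}{-120} + \left(3 + \left(7 - -3\right)\right) = 2 \left(- \frac{1}{120}\right) + \left(3 + \left(7 + 3\right)\right) = - \frac{1}{60} + \left(3 + 10\right) = - \frac{1}{60} + 13 = \frac{779}{60}$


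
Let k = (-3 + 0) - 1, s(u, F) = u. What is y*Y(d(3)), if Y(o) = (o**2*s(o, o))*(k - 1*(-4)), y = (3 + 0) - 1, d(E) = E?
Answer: 0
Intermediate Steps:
y = 2 (y = 3 - 1 = 2)
k = -4 (k = -3 - 1 = -4)
Y(o) = 0 (Y(o) = (o**2*o)*(-4 - 1*(-4)) = o**3*(-4 + 4) = o**3*0 = 0)
y*Y(d(3)) = 2*0 = 0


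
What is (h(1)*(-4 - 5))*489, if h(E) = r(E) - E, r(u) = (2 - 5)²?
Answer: -35208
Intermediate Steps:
r(u) = 9 (r(u) = (-3)² = 9)
h(E) = 9 - E
(h(1)*(-4 - 5))*489 = ((9 - 1*1)*(-4 - 5))*489 = ((9 - 1)*(-9))*489 = (8*(-9))*489 = -72*489 = -35208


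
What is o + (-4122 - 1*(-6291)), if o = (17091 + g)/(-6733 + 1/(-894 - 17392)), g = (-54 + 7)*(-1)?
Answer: 14038584817/6479981 ≈ 2166.5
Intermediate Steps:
g = 47 (g = -47*(-1) = 47)
o = -16493972/6479981 (o = (17091 + 47)/(-6733 + 1/(-894 - 17392)) = 17138/(-6733 + 1/(-18286)) = 17138/(-6733 - 1/18286) = 17138/(-123119639/18286) = 17138*(-18286/123119639) = -16493972/6479981 ≈ -2.5454)
o + (-4122 - 1*(-6291)) = -16493972/6479981 + (-4122 - 1*(-6291)) = -16493972/6479981 + (-4122 + 6291) = -16493972/6479981 + 2169 = 14038584817/6479981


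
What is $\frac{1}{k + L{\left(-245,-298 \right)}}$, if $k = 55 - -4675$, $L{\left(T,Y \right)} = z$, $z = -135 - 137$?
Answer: $\frac{1}{4458} \approx 0.00022432$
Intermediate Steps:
$z = -272$ ($z = -135 - 137 = -272$)
$L{\left(T,Y \right)} = -272$
$k = 4730$ ($k = 55 + 4675 = 4730$)
$\frac{1}{k + L{\left(-245,-298 \right)}} = \frac{1}{4730 - 272} = \frac{1}{4458}$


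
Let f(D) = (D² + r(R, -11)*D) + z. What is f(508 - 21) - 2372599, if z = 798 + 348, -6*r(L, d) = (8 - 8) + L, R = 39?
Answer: -4274899/2 ≈ -2.1374e+6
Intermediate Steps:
r(L, d) = -L/6 (r(L, d) = -((8 - 8) + L)/6 = -(0 + L)/6 = -L/6)
z = 1146
f(D) = 1146 + D² - 13*D/2 (f(D) = (D² + (-⅙*39)*D) + 1146 = (D² - 13*D/2) + 1146 = 1146 + D² - 13*D/2)
f(508 - 21) - 2372599 = (1146 + (508 - 21)² - 13*(508 - 21)/2) - 2372599 = (1146 + 487² - 13/2*487) - 2372599 = (1146 + 237169 - 6331/2) - 2372599 = 470299/2 - 2372599 = -4274899/2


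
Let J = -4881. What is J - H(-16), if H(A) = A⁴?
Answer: -70417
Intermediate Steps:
J - H(-16) = -4881 - 1*(-16)⁴ = -4881 - 1*65536 = -4881 - 65536 = -70417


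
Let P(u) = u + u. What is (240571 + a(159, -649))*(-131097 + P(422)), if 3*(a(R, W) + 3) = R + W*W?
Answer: -148887515192/3 ≈ -4.9629e+10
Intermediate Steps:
a(R, W) = -3 + R/3 + W²/3 (a(R, W) = -3 + (R + W*W)/3 = -3 + (R + W²)/3 = -3 + (R/3 + W²/3) = -3 + R/3 + W²/3)
P(u) = 2*u
(240571 + a(159, -649))*(-131097 + P(422)) = (240571 + (-3 + (⅓)*159 + (⅓)*(-649)²))*(-131097 + 2*422) = (240571 + (-3 + 53 + (⅓)*421201))*(-131097 + 844) = (240571 + (-3 + 53 + 421201/3))*(-130253) = (240571 + 421351/3)*(-130253) = (1143064/3)*(-130253) = -148887515192/3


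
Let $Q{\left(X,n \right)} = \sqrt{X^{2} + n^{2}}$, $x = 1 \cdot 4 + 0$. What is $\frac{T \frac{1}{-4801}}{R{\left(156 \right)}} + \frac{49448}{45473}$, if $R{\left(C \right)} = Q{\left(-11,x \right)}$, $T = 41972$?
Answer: $\frac{49448}{45473} - \frac{41972 \sqrt{137}}{657737} \approx 0.34051$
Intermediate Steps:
$x = 4$ ($x = 4 + 0 = 4$)
$R{\left(C \right)} = \sqrt{137}$ ($R{\left(C \right)} = \sqrt{\left(-11\right)^{2} + 4^{2}} = \sqrt{121 + 16} = \sqrt{137}$)
$\frac{T \frac{1}{-4801}}{R{\left(156 \right)}} + \frac{49448}{45473} = \frac{41972 \frac{1}{-4801}}{\sqrt{137}} + \frac{49448}{45473} = 41972 \left(- \frac{1}{4801}\right) \frac{\sqrt{137}}{137} + 49448 \cdot \frac{1}{45473} = - \frac{41972 \frac{\sqrt{137}}{137}}{4801} + \frac{49448}{45473} = - \frac{41972 \sqrt{137}}{657737} + \frac{49448}{45473} = \frac{49448}{45473} - \frac{41972 \sqrt{137}}{657737}$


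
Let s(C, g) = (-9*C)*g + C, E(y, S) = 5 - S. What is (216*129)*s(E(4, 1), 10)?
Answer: -9919584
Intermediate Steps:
s(C, g) = C - 9*C*g (s(C, g) = -9*C*g + C = C - 9*C*g)
(216*129)*s(E(4, 1), 10) = (216*129)*((5 - 1*1)*(1 - 9*10)) = 27864*((5 - 1)*(1 - 90)) = 27864*(4*(-89)) = 27864*(-356) = -9919584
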